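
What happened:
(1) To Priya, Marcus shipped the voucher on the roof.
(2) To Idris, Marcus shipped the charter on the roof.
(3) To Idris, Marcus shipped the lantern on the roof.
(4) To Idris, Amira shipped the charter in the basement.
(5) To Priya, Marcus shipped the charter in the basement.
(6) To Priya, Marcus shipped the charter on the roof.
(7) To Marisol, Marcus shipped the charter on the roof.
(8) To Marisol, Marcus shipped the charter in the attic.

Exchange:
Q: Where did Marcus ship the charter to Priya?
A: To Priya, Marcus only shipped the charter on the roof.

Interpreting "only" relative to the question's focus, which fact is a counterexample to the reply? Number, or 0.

5

The question "Where did ...?" targets the setting, so in the reply the focus falls on "on the roof".
So "only" ranges over settings; the rest (same agent, thing, recipient (Marcus / the charter / Priya)) is presupposed.
Fact (5) shares the background with a different setting (in the basement) — counterexample.
(Fact (2) would refute a reading with focus on the recipient — but that is not what the question asks.)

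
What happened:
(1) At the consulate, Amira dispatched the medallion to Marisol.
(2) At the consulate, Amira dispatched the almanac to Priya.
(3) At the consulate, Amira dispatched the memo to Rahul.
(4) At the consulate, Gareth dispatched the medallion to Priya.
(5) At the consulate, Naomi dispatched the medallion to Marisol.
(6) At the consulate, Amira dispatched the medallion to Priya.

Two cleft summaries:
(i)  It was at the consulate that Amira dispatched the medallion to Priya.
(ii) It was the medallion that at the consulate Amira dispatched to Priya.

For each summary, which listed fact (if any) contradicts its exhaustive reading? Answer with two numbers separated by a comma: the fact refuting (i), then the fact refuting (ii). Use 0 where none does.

0, 2

(i): focus "at the consulate". No fact shares same agent, thing, recipient (Amira / the medallion / Priya) with a different setting. 0.
(ii): focus "the medallion". Looking for same agent, recipient, setting (Amira / Priya / at the consulate) with some other thing — fact (2) has the almanac there. Refuted.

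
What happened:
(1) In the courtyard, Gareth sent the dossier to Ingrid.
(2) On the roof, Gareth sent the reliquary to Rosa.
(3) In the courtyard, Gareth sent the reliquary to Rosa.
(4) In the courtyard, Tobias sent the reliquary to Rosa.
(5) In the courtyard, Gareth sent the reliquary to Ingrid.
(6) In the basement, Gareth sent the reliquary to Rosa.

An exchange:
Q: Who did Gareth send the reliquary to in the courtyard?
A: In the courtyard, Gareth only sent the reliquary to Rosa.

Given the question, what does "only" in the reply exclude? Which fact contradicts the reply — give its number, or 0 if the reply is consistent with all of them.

The question "Who did ... to ...?" targets the recipient, so in the reply the focus falls on "Rosa".
So "only" ranges over recipients; the rest (same agent, thing, setting (Gareth / the reliquary / in the courtyard)) is presupposed.
Fact (5) keeps same agent, thing, setting (Gareth / the reliquary / in the courtyard) but has recipient = Ingrid; that refutes the reply.
(Fact (2) would refute a reading with focus on the setting — but that is not what the question asks.)

5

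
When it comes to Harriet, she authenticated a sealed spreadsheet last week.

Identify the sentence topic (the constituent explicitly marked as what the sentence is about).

Harriet

The construction explicitly marks "Harriet" as what the sentence is about — the topic.
The remainder of the clause is the comment (what is said about the topic).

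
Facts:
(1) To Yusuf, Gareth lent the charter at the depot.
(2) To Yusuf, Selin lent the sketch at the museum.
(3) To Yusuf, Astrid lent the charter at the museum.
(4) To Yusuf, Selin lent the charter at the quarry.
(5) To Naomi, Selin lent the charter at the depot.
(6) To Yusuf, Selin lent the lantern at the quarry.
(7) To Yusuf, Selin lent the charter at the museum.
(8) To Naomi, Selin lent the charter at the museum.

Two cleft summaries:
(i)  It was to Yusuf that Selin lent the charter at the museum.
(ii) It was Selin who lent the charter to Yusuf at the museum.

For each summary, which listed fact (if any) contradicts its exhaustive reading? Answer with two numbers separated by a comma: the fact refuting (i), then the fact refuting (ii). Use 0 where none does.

8, 3

Summary (i) focuses "Yusuf" (the recipient); background agent = Selin, thing = the charter, setting = at the museum. Fact (8) matches that background with recipient = Naomi — refutes (i).
Summary (ii) focuses "Selin" (the agent); background thing = the charter, recipient = Yusuf, setting = at the museum. Fact (3) matches that background with agent = Astrid — refutes (ii).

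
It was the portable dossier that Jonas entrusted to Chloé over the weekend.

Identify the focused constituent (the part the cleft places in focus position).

the portable dossier

In an it-cleft "It was X that/who ...", the clefted constituent X is the focus; the that/who-clause expresses the presupposed open proposition.
Here the focus is "the portable dossier". The backgrounded (presupposed) material includes "Jonas", "to Chloé" and "over the weekend".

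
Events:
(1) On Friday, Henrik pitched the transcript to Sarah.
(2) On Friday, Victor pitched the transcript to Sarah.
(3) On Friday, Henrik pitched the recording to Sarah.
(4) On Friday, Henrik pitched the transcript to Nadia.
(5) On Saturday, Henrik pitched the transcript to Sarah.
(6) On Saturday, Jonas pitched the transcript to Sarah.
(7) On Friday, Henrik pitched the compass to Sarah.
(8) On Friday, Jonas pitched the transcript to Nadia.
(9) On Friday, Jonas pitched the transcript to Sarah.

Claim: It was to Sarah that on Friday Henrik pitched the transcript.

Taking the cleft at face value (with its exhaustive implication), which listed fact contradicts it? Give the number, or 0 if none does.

Focus of the cleft: "Sarah" (the recipient). Presupposed background: agent = Henrik, thing = the transcript, setting = on Friday.
The exhaustive reading says no other recipient fits that background.
Fact (4) shares the background but with recipient = Nadia; exhaustivity is violated.

4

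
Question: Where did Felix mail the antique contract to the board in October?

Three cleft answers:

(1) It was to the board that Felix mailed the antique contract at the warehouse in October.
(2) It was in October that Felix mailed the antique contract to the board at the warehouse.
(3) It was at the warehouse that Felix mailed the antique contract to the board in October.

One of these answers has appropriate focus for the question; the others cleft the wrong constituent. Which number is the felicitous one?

The question word "where" targets the location.
Option (1) clefts "to the board" — the recipient, not what was asked.
Option (2) clefts "in October" — the time, not what was asked.
Option (3) clefts "at the warehouse" — that matches what the question asks about.
So the congruent reply is (3).

3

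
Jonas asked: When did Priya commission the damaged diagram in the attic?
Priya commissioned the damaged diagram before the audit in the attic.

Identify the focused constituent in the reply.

before the audit

The wh-word "when" asks about the time.
In the answer, "Priya", "the damaged diagram" and "in the attic" are given — repeated from the question.
The constituent filling the time gap is "before the audit"; that is the focus and would carry nuclear stress.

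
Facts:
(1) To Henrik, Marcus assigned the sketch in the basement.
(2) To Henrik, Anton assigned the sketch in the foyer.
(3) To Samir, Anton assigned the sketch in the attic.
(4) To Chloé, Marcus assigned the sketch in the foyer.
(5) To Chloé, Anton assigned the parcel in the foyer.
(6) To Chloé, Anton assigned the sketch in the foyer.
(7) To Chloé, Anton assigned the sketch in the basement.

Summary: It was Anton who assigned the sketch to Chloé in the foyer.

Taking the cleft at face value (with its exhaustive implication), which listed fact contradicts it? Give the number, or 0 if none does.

The cleft puts "Anton" in focus and presupposes the open proposition with thing = the sketch, recipient = Chloé, setting = in the foyer.
The exhaustive reading says no other agent fits that background.
But fact (4) also has thing = the sketch, recipient = Chloé, setting = in the foyer, with agent = Marcus — so the exhaustive reading fails.

4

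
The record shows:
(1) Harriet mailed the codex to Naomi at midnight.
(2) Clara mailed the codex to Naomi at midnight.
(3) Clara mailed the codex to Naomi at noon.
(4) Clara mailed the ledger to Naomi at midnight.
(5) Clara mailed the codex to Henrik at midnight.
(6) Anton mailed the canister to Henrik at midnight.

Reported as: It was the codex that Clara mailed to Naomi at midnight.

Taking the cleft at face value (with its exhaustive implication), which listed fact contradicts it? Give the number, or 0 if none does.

The cleft puts "the codex" in focus and presupposes the open proposition with Clara as agent and Naomi as recipient and at midnight as setting.
Exhaustivity: the codex is the only thing satisfying that background.
But fact (4) also has Clara as agent and Naomi as recipient and at midnight as setting, with thing = the ledger — so the exhaustive reading fails.

4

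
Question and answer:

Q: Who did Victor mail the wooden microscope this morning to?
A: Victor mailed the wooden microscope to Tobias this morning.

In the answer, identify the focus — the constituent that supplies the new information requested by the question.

to Tobias

The wh-word "who" asks about the recipient.
In the answer, "Victor", "the wooden microscope" and "this morning" are given — repeated from the question.
The constituent filling the recipient gap is "to Tobias"; that is the focus and would carry nuclear stress.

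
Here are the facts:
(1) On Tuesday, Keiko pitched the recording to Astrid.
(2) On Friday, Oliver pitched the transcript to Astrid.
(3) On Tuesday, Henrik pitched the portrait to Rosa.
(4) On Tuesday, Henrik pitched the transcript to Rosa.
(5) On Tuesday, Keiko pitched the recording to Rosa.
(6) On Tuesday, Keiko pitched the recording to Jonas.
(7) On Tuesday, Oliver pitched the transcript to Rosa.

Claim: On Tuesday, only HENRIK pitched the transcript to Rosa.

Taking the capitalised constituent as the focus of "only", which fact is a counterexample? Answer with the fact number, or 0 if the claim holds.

7

Focus (in capitals) is "Henrik" — the agent. "Only" excludes alternative agents while holding fixed same thing, recipient, setting (the transcript / Rosa / on Tuesday).
Fact (7) shares the background but differs in agent (Oliver) — a counterexample.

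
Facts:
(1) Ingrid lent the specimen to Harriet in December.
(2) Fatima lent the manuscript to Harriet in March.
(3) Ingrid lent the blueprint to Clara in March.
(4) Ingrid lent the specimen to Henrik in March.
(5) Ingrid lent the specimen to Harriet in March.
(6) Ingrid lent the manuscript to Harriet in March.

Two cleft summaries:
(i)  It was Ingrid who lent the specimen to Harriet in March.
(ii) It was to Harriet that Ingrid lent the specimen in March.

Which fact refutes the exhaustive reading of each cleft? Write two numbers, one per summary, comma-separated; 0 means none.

Summary (i) focuses "Ingrid" (the agent); background the specimen as thing and Harriet as recipient and in March as setting. No fact matches that background with a different agent, so 0.
Summary (ii) focuses "Harriet" (the recipient); background Ingrid as agent and the specimen as thing and in March as setting. Fact (4) matches that background with recipient = Henrik — refutes (ii).

0, 4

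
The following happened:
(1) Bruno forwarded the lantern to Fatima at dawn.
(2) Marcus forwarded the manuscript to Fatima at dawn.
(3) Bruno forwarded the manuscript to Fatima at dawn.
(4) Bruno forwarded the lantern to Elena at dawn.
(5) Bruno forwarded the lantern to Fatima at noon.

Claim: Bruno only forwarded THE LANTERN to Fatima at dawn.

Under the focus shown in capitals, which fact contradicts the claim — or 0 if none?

Focus (in capitals) is "the lantern" — the thing. "Only" excludes alternative things while holding fixed same agent, recipient, setting (Bruno / Fatima / at dawn).
Fact (3) matches on same agent, recipient, setting (Bruno / Fatima / at dawn), but has thing = the manuscript instead. That refutes the claim.

3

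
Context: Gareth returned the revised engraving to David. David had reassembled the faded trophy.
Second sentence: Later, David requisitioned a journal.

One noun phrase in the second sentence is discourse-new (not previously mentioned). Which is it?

"David" in the second sentence is given — already mentioned in the context.
"a journal" has no antecedent in the context; it is discourse-new (the indefinite article also signals a new referent).

a journal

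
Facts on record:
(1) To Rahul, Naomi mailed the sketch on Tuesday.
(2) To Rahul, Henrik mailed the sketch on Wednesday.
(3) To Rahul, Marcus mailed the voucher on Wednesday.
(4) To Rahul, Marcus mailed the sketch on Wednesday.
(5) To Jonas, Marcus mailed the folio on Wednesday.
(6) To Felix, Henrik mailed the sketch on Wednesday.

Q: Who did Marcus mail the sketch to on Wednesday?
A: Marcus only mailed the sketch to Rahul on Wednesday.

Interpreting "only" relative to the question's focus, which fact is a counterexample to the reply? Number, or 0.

0

The question "Who did ... to ...?" targets the recipient, so in the reply the focus falls on "Rahul".
So "only" ranges over recipients; the rest (agent = Marcus, thing = the sketch, setting = on Wednesday) is presupposed.
No fact keeps agent = Marcus, thing = the sketch, setting = on Wednesday while changing the recipient; every other fact differs on something backgrounded. The reply stands.
(Fact (3) would refute a reading with focus on the thing — but that is not what the question asks.)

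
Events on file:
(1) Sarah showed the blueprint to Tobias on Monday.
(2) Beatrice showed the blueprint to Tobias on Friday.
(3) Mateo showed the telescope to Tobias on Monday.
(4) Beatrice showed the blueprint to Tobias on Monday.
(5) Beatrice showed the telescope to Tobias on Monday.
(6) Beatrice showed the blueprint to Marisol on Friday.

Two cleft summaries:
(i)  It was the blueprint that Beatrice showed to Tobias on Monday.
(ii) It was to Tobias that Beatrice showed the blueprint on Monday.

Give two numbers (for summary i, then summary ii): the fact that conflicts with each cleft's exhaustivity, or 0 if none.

5, 0

(i): focus "the blueprint". Looking for same agent, recipient, setting (Beatrice / Tobias / on Monday) with some other thing — fact (5) has the telescope there. Refuted.
(ii): focus "Tobias". No fact shares same agent, thing, setting (Beatrice / the blueprint / on Monday) with a different recipient. 0.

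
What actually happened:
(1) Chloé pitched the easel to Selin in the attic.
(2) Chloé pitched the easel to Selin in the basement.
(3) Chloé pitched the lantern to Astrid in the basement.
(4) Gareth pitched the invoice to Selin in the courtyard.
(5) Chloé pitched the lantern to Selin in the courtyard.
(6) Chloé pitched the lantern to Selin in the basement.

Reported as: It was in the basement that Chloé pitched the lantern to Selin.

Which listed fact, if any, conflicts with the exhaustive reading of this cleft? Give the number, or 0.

Focus of the cleft: "in the basement" (the setting). Presupposed background: Chloé as agent and the lantern as thing and Selin as recipient.
The exhaustive reading says no other setting fits that background.
Fact (5) shares the background but with setting = in the courtyard; exhaustivity is violated.

5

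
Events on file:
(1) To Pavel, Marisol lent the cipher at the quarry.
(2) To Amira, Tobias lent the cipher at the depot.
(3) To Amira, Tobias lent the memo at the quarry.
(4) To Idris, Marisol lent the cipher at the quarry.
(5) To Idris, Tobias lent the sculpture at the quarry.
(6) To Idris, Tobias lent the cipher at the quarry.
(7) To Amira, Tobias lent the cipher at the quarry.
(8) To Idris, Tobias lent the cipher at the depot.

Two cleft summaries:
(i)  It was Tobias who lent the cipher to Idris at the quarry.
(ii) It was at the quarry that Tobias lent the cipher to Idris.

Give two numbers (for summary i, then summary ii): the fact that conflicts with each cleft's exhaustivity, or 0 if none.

Summary (i) focuses "Tobias" (the agent); background the cipher as thing and Idris as recipient and at the quarry as setting. Fact (4) matches that background with agent = Marisol — refutes (i).
Summary (ii) focuses "at the quarry" (the setting); background Tobias as agent and the cipher as thing and Idris as recipient. Fact (8) matches that background with setting = at the depot — refutes (ii).

4, 8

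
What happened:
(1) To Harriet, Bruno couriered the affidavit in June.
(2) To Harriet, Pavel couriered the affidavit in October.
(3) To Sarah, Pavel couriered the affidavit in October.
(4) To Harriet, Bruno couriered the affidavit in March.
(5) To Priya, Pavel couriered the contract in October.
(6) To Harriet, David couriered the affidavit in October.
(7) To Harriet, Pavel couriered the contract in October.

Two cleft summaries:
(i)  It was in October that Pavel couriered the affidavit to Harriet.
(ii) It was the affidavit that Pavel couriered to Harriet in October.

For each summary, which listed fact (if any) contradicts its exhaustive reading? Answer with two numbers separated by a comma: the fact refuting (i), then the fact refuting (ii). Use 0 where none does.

Summary (i) focuses "in October" (the setting); background same agent, thing, recipient (Pavel / the affidavit / Harriet). No fact matches that background with a different setting, so 0.
Summary (ii) focuses "the affidavit" (the thing); background same agent, recipient, setting (Pavel / Harriet / in October). Fact (7) matches that background with thing = the contract — refutes (ii).

0, 7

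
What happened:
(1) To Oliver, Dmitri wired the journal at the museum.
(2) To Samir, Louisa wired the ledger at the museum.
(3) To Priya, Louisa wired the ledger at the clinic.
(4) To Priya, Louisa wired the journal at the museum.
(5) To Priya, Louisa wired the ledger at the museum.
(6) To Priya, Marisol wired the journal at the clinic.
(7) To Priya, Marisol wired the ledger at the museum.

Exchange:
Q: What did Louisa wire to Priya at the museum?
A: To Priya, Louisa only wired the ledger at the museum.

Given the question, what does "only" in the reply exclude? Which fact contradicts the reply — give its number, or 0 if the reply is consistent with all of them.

Answering "What did ...?" puts focus on the thing — here, "the ledger".
"Only" then excludes alternative things while the background — same agent, recipient, setting (Louisa / Priya / at the museum) — is held fixed.
Fact (4) shares the background with a different thing (the journal) — counterexample.
(Fact (2) would refute a reading with focus on the recipient — but that is not what the question asks.)

4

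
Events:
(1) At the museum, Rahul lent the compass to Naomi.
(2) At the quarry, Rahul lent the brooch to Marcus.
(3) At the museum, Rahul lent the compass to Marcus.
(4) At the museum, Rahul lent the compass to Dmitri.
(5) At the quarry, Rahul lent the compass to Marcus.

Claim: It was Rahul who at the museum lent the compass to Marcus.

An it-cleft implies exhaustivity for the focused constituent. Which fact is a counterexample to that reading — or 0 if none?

The cleft puts "Rahul" in focus and presupposes the open proposition with the compass as thing and Marcus as recipient and at the museum as setting.
Exhaustivity: Rahul is the only agent satisfying that background.
Every other fact differs from the presupposition on some backgrounded slot, so none challenges the exhaustivity.

0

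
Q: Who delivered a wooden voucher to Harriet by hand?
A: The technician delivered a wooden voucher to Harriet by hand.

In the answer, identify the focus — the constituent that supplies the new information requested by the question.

the technician

The wh-word "who" asks about the subject (agent).
In the answer, "a wooden voucher", "to Harriet" and "by hand" are given — repeated from the question.
The constituent filling the subject (agent) gap is "the technician"; that is the focus and would carry nuclear stress.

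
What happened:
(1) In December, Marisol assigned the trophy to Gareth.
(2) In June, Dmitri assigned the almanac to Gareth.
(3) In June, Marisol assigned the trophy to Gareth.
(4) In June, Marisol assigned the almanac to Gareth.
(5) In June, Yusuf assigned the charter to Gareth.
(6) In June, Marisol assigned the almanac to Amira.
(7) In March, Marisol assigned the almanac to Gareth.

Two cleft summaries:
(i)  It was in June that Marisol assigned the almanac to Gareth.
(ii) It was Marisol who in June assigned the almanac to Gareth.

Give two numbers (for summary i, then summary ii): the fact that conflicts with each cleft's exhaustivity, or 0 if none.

7, 2

Summary (i) focuses "in June" (the setting); background Marisol as agent and the almanac as thing and Gareth as recipient. Fact (7) matches that background with setting = in March — refutes (i).
Summary (ii) focuses "Marisol" (the agent); background the almanac as thing and Gareth as recipient and in June as setting. Fact (2) matches that background with agent = Dmitri — refutes (ii).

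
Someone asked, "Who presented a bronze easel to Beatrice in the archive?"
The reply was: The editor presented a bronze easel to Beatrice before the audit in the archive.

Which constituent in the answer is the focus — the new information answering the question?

The wh-word "who" asks about the subject (agent).
In the answer, "a bronze easel", "to Beatrice" and "in the archive" are given — repeated from the question.
"before the audit" is also new, but it specifies the time, which is not what the question asks about — so it is not the focus.
The constituent filling the subject (agent) gap is "the editor"; that is the focus.

the editor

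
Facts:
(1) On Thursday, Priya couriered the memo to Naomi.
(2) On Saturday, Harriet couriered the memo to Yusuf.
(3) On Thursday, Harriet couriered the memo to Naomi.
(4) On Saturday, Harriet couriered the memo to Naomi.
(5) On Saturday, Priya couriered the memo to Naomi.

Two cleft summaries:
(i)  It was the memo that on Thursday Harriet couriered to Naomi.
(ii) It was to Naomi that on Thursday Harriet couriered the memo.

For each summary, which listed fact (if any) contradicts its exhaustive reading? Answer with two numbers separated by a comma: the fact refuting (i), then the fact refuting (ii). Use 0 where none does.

(i): focus "the memo". No fact shares Harriet as agent and Naomi as recipient and on Thursday as setting with a different thing. 0.
(ii): focus "Naomi". No fact shares Harriet as agent and the memo as thing and on Thursday as setting with a different recipient. 0.

0, 0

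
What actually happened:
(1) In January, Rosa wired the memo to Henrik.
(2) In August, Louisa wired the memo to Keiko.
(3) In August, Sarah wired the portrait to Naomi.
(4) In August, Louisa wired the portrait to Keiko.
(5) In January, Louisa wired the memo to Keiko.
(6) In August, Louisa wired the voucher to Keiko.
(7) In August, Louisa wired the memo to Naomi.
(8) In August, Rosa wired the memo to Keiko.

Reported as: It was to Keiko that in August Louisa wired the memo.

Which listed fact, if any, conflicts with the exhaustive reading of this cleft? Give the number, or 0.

Focus of the cleft: "Keiko" (the recipient). Presupposed background: same agent, thing, setting (Louisa / the memo / in August).
Exhaustivity: Keiko is the only recipient satisfying that background.
Fact (7) shares the background but with recipient = Naomi; exhaustivity is violated.

7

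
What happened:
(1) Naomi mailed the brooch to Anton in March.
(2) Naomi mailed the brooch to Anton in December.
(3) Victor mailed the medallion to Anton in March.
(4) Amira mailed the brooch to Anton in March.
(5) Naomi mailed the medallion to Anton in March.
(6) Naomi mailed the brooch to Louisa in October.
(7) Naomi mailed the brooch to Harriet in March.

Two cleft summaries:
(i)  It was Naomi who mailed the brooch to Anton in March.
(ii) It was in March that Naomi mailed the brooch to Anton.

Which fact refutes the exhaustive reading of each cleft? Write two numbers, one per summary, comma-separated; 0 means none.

Summary (i) focuses "Naomi" (the agent); background the brooch as thing and Anton as recipient and in March as setting. Fact (4) matches that background with agent = Amira — refutes (i).
Summary (ii) focuses "in March" (the setting); background Naomi as agent and the brooch as thing and Anton as recipient. Fact (2) matches that background with setting = in December — refutes (ii).

4, 2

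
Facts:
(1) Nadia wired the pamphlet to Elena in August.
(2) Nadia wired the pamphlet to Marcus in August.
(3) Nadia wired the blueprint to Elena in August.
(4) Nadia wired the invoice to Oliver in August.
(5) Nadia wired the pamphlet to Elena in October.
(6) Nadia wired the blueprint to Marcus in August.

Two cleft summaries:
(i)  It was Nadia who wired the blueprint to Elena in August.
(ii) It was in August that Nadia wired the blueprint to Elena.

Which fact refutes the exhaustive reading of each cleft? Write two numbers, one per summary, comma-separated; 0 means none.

0, 0

(i): focus "Nadia". No fact shares the blueprint as thing and Elena as recipient and in August as setting with a different agent. 0.
(ii): focus "in August". No fact shares Nadia as agent and the blueprint as thing and Elena as recipient with a different setting. 0.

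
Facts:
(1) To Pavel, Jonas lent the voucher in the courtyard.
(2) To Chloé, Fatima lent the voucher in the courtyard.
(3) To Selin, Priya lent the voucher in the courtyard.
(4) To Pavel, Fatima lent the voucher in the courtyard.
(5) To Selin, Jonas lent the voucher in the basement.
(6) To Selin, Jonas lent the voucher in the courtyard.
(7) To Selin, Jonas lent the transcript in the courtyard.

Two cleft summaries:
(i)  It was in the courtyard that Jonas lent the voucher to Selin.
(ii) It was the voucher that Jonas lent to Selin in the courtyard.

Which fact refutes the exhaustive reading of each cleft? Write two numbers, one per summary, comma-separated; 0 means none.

5, 7

Summary (i) focuses "in the courtyard" (the setting); background Jonas as agent and the voucher as thing and Selin as recipient. Fact (5) matches that background with setting = in the basement — refutes (i).
Summary (ii) focuses "the voucher" (the thing); background Jonas as agent and Selin as recipient and in the courtyard as setting. Fact (7) matches that background with thing = the transcript — refutes (ii).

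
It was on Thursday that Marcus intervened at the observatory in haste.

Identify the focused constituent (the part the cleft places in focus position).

on Thursday

In an it-cleft "It was X that/who ...", the clefted constituent X is the focus; the that/who-clause expresses the presupposed open proposition.
Here the focus is "on Thursday". The backgrounded (presupposed) material includes "Marcus", "in haste" and "at the observatory".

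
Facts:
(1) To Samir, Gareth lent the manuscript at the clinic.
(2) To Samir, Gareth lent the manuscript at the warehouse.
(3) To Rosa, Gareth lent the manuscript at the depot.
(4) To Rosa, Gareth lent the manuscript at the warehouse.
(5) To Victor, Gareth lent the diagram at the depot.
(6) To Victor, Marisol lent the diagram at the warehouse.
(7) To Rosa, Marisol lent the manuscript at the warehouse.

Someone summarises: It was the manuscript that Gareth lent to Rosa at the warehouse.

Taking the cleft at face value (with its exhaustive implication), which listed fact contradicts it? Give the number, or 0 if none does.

0

Focus of the cleft: "the manuscript" (the thing). Presupposed background: agent = Gareth, recipient = Rosa, setting = at the warehouse.
The exhaustive reading says no other thing fits that background.
No listed fact matches the background with a different thing. Exhaustivity holds.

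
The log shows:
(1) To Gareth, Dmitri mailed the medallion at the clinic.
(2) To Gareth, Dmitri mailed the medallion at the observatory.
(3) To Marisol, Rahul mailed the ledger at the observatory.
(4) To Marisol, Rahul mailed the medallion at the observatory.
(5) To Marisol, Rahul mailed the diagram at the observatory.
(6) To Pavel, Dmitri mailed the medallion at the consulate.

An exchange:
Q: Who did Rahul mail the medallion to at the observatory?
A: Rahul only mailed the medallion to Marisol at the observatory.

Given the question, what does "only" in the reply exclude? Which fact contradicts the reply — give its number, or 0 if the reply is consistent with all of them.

0

Answering "Who did ... to ...?" puts focus on the recipient — here, "Marisol".
"Only" then excludes alternative recipients while the background — Rahul as agent and the medallion as thing and at the observatory as setting — is held fixed.
No listed fact shares that background with another recipient. Nothing contradicts the reply.
(Fact (3) would refute a reading with focus on the thing — but that is not what the question asks.)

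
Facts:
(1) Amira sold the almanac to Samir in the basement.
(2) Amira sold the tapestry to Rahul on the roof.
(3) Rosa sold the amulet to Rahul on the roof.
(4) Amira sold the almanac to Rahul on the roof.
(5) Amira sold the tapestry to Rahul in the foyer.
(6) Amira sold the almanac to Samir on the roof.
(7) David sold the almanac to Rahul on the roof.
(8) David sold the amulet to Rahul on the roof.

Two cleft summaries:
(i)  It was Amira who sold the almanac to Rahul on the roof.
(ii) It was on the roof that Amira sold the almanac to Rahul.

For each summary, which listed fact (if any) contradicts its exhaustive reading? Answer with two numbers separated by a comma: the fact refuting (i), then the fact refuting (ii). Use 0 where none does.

7, 0

Summary (i) focuses "Amira" (the agent); background the almanac as thing and Rahul as recipient and on the roof as setting. Fact (7) matches that background with agent = David — refutes (i).
Summary (ii) focuses "on the roof" (the setting); background Amira as agent and the almanac as thing and Rahul as recipient. No fact matches that background with a different setting, so 0.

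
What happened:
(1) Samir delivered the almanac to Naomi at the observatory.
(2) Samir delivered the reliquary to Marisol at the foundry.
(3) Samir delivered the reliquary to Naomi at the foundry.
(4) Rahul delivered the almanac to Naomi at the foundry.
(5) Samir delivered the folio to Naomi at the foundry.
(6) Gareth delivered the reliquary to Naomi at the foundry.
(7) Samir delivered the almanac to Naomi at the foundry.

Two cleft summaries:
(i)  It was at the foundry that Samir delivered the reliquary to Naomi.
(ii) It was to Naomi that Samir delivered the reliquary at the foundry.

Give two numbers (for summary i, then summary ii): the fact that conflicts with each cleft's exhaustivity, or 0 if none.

(i): focus "at the foundry". No fact shares Samir as agent and the reliquary as thing and Naomi as recipient with a different setting. 0.
(ii): focus "Naomi". Looking for Samir as agent and the reliquary as thing and at the foundry as setting with some other recipient — fact (2) has Marisol there. Refuted.

0, 2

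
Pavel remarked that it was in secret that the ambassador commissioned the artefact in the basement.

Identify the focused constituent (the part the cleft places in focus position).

in secret

In an it-cleft "It was X that/who ...", the clefted constituent X is the focus; the that/who-clause expresses the presupposed open proposition.
Here the focus is "in secret". The backgrounded (presupposed) material includes "the ambassador", "the artefact" and "in the basement".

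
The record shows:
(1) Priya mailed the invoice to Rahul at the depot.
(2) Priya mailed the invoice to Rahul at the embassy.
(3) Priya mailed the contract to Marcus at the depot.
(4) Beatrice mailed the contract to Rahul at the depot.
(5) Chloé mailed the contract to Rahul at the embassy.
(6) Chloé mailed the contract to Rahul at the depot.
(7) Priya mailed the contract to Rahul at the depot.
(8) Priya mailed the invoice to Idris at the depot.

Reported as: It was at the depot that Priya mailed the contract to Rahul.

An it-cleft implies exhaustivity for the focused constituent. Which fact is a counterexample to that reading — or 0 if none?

The cleft puts "at the depot" in focus and presupposes the open proposition with agent = Priya, thing = the contract, recipient = Rahul.
The exhaustive reading says no other setting fits that background.
Every other fact differs from the presupposition on some backgrounded slot, so none challenges the exhaustivity.

0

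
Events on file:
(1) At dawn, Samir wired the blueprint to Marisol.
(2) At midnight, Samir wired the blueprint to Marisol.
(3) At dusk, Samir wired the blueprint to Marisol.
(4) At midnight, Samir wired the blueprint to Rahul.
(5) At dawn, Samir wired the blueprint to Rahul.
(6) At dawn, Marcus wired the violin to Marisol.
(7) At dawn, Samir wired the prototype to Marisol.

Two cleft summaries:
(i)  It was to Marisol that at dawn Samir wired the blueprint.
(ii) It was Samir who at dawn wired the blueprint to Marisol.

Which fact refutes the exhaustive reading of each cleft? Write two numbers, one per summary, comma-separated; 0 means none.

(i): focus "Marisol". Looking for agent = Samir, thing = the blueprint, setting = at dawn with some other recipient — fact (5) has Rahul there. Refuted.
(ii): focus "Samir". No fact shares thing = the blueprint, recipient = Marisol, setting = at dawn with a different agent. 0.

5, 0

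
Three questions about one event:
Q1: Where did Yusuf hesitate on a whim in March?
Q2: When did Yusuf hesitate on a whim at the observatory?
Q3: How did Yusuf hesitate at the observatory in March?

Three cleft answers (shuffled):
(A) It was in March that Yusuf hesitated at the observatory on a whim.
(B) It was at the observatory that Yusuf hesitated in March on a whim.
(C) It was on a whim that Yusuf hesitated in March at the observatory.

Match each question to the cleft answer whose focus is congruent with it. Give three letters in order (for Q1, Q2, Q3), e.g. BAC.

BAC

Q1 asks about the location; cleft (B) focuses "at the observatory", which is the location — so Q1 → B.
Q2 asks about the time; cleft (A) focuses "in March", which is the time — so Q2 → A.
Q3 asks about the manner; cleft (C) focuses "on a whim", which is the manner — so Q3 → C.
Mapping: Q1→B, Q2→A, Q3→C.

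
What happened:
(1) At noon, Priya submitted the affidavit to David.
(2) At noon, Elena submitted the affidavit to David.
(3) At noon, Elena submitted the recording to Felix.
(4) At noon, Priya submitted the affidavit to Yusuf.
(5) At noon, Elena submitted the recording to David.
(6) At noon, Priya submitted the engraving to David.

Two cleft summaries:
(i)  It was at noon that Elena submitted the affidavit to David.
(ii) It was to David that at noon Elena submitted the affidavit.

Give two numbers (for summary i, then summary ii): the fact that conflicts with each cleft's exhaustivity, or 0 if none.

0, 0

Summary (i) focuses "at noon" (the setting); background same agent, thing, recipient (Elena / the affidavit / David). No fact matches that background with a different setting, so 0.
Summary (ii) focuses "David" (the recipient); background same agent, thing, setting (Elena / the affidavit / at noon). No fact matches that background with a different recipient, so 0.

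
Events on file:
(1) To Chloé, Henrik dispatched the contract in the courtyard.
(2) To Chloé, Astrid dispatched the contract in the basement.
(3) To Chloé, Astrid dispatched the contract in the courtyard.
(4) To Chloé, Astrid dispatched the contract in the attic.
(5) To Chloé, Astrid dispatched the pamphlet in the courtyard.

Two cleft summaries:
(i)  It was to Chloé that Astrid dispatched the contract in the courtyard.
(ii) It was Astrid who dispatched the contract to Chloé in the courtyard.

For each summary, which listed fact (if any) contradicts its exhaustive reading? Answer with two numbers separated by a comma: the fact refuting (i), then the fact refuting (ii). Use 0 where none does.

0, 1

Summary (i) focuses "Chloé" (the recipient); background same agent, thing, setting (Astrid / the contract / in the courtyard). No fact matches that background with a different recipient, so 0.
Summary (ii) focuses "Astrid" (the agent); background same thing, recipient, setting (the contract / Chloé / in the courtyard). Fact (1) matches that background with agent = Henrik — refutes (ii).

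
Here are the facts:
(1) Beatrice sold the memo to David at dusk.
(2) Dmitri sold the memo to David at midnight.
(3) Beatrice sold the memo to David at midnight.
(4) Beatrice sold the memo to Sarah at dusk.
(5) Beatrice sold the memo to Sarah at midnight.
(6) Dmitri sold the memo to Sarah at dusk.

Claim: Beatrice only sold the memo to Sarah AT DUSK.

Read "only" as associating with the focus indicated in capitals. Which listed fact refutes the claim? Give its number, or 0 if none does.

5

Focus (in capitals) is "at dusk" — the setting. "Only" excludes alternative settings while holding fixed Beatrice as agent and the memo as thing and Sarah as recipient.
Fact (5) matches on Beatrice as agent and the memo as thing and Sarah as recipient, but has setting = at midnight instead. That refutes the claim.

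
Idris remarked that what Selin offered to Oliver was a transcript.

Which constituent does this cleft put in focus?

In a pseudo-cleft "What ... was X", the post-copular constituent X is the focus.
Here the focus is "a transcript". The backgrounded (presupposed) material includes "Selin" and "to Oliver".

a transcript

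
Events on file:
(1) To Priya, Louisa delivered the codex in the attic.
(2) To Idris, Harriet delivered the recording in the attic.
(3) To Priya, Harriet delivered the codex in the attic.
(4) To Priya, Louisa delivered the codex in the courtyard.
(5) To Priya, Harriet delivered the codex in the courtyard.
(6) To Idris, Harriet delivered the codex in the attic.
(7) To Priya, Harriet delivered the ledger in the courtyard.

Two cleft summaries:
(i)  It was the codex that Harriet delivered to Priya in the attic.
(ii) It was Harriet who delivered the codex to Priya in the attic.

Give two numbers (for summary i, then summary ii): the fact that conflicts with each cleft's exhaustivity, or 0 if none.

Summary (i) focuses "the codex" (the thing); background same agent, recipient, setting (Harriet / Priya / in the attic). No fact matches that background with a different thing, so 0.
Summary (ii) focuses "Harriet" (the agent); background same thing, recipient, setting (the codex / Priya / in the attic). Fact (1) matches that background with agent = Louisa — refutes (ii).

0, 1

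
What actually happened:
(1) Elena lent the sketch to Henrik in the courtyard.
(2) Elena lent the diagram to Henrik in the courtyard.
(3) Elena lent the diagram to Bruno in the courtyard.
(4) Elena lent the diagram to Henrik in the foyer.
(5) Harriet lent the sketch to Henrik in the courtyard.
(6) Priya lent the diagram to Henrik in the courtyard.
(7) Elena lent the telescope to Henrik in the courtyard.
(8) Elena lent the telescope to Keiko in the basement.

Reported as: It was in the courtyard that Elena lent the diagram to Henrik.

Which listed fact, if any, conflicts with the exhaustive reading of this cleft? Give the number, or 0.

4

Focus of the cleft: "in the courtyard" (the setting). Presupposed background: same agent, thing, recipient (Elena / the diagram / Henrik).
The exhaustive reading says no other setting fits that background.
But fact (4) also has same agent, thing, recipient (Elena / the diagram / Henrik), with setting = in the foyer — so the exhaustive reading fails.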